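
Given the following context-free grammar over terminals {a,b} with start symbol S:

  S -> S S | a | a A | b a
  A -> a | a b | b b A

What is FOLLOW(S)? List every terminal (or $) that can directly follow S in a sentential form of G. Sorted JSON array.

FIRST sets, iterate to fixpoint:
round 1:
  A via A→a: +{a}
  A via A→b b A: +{b}
  S via S→a: +{a}
  S via S→b a: +{b}
  FIRST(S)={a,b}  FIRST(A)={a,b}
round 2: (no change)
  FIRST(S)={a,b}  FIRST(A)={a,b}

Compute FOLLOW by fixpoint:
seed FOLLOW(S) with $
iter 1:
  S→S S: FOLLOW(S) ⊇ FIRST(S) = {a,b}; new: +{a,b}
  S→a A: FOLLOW(A) ⊇ FOLLOW(S) ⊇ {$,a,b}; new: +{$,a,b}
  S: {$,a,b}  A: {$,a,b}
iter 2: done
  S: {$,a,b}  A: {$,a,b}

FOLLOW(S) = ["$", "a", "b"]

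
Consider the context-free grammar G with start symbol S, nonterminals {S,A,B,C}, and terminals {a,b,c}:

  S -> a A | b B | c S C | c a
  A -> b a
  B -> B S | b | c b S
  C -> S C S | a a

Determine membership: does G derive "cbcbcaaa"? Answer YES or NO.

CNF form of G:
  S -> T0 B | T1 A | T2 T1 | T2 X5
  A -> T0 T1
  B -> B S | T2 X3 | b
  C -> S X4 | T1 T1
  T0 -> b
  T1 -> a
  T2 -> c
  X3 -> T0 S
  X4 -> C S
  X5 -> S C

CYK table (by increasing span):
  [0..0]={T2}  "c"  orig:{}
  [1..1]={B,T0}  "b"  orig:{B}
  [2..2]={T2}  "c"  orig:{}
  [3..3]={B,T0}  "b"  orig:{B}
  [4..4]={T2}  "c"  orig:{}
  [5..5]={T1}  "a"  orig:{}
  [6..6]={T1}  "a"  orig:{}
  [7..7]={T1}  "a"  orig:{}
  [0..1]=∅  "cb"
  [1..2]=∅  "bc"
  [2..3]=∅  "cb"
  [3..4]=∅  "bc"
  [4..5]={S}  "ca"
  [5..6]={C}  "aa"
  [6..7]={C}  "aa"
  [0..2]=∅  "cbc"
  [1..3]=∅  "bcb"
  [2..4]=∅  "cbc"
  [3..5]={B,X3}  "bca"  orig:{B}
  [4..6]=∅  "caa"
  [5..7]=∅  "aaa"
  [0..3]=∅  "cbcb"
  [1..4]=∅  "bcbc"
  [2..5]={B}  "cbca"
  [3..6]=∅  "bcaa"
  [4..7]={X5}  "caaa"  orig:{}
  [0..4]=∅  "cbcbc"
  [1..5]={S}  "bcbca"
  [2..6]=∅  "cbcaa"
  [3..7]=∅  "bcaaa"
  [0..5]=∅  "cbcbca"
  [1..6]=∅  "bcbcaa"
  [2..7]=∅  "cbcaaa"
  [0..6]=∅  "cbcbcaa"
  [1..7]={X5}  "bcbcaaa"  orig:{}
  [0..7]={S}  "cbcbcaaa"

S ∈ T[0,7] ⇒ YES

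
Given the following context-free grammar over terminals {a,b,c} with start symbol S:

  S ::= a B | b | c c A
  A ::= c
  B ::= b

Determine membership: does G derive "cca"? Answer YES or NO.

Convert to CNF:
  S -> T0 B | T1 X2 | b
  A -> c
  B -> b
  T0 -> a
  T1 -> c
  X2 -> T1 A

CYK table (by increasing span):
  T[0,0] 'c' = {A,T1}  orig:{A}
  T[1,1] 'c' = {A,T1}  orig:{A}
  T[2,2] 'a' = {T0}  orig:{}
  T[0,1] 'cc' = {X2}  orig:{}
  T[1,2] 'ca' = ∅
  T[0,2] 'cca' = ∅

S ∉ T[0,2] ⇒ NO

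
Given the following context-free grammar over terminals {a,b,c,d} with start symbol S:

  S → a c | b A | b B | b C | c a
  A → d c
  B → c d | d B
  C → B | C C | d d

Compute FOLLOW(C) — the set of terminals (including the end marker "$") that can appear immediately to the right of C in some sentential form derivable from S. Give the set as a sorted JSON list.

FIRST iteration:
iter 1:
  A via A→d c: +{d}
  B via B→c d: +{c}
  B via B→d B: +{d}
  C via C→B: +{c,d}
  S via S→a c: +{a}
  S via S→b A: +{b}
  S via S→c a: +{c}
  FIRST(S)={a,b,c}  FIRST(A)={d}  FIRST(B)={c,d}  FIRST(C)={c,d}
iter 2: (stable)
  FIRST(S)={a,b,c}  FIRST(A)={d}  FIRST(B)={c,d}  FIRST(C)={c,d}

FOLLOW sets:
seed FOLLOW(S) with $
round 1:
  C→C C: FOLLOW(C) ⊇ FIRST(C) = {c,d}; new: +{c,d}
  S→b A: FOLLOW(A) ⊇ FOLLOW(S) ⊇ {$}; new: +{$}
  S→b B: FOLLOW(B) ⊇ FOLLOW(S) ⊇ {$}; new: +{$}
  S→b C: FOLLOW(C) ⊇ FOLLOW(S) ⊇ {$}; new: +{$}
  FOLLOW[S]={$}  FOLLOW[A]={$}  FOLLOW[B]={$}  FOLLOW[C]={$,c,d}
round 2:
  C→B: FOLLOW(B) ⊇ FOLLOW(C) ⊇ {$,c,d}; new: +{c,d}
  FOLLOW[S]={$}  FOLLOW[A]={$}  FOLLOW[B]={$,c,d}  FOLLOW[C]={$,c,d}
round 3: done
  FOLLOW[S]={$}  FOLLOW[A]={$}  FOLLOW[B]={$,c,d}  FOLLOW[C]={$,c,d}

FOLLOW(C) = ["$", "c", "d"]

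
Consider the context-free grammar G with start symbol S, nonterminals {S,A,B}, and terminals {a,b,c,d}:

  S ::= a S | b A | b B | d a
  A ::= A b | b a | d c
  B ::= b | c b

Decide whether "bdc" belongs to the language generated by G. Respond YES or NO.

CNF form of G:
  S -> T0 A | T0 B | T1 S | T2 T1
  A -> A T0 | T0 T1 | T2 T3
  B -> T3 T0 | b
  T0 -> b
  T1 -> a
  T2 -> d
  T3 -> c

CYK fill:
  [0..0]={B,T0}  "b"  orig:{B}
  [1..1]={T2}  "d"  orig:{}
  [2..2]={T3}  "c"  orig:{}
  [0..1]=∅  "bd"
  [1..2]={A}  "dc"
  [0..2]={S}  "bdc"

S ∈ T[0,2] ⇒ YES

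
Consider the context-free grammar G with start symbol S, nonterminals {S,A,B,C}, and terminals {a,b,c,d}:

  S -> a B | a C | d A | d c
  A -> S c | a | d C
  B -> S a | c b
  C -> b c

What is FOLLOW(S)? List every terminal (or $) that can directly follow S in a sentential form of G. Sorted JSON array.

FIRST iteration:
iter 1:
  A via A→a: +{a}
  A via A→d C: +{d}
  B via B→c b: +{c}
  C via C→b c: +{b}
  S via S→a B: +{a}
  S via S→d A: +{d}
  FIRST[S]={a,d}  FIRST[A]={a,d}  FIRST[B]={c}  FIRST[C]={b}
iter 2:
  B via B→S a: +{a,d}
  FIRST[S]={a,d}  FIRST[A]={a,d}  FIRST[B]={a,c,d}  FIRST[C]={b}
iter 3: (no change)
  FIRST[S]={a,d}  FIRST[A]={a,d}  FIRST[B]={a,c,d}  FIRST[C]={b}

FOLLOW iteration:
seed FOLLOW(S) with $
iter 1:
  A→S c: FOLLOW(S) ⊇ FIRST(c) = {c}; new: +{c}
  B→S a: FOLLOW(S) ⊇ FIRST(a) = {a}; new: +{a}
  S→a B: FOLLOW(B) ⊇ FOLLOW(S) ⊇ {$,a,c}; new: +{$,a,c}
  S→a C: FOLLOW(C) ⊇ FOLLOW(S) ⊇ {$,a,c}; new: +{$,a,c}
  S→d A: FOLLOW(A) ⊇ FOLLOW(S) ⊇ {$,a,c}; new: +{$,a,c}
  FOLLOW(S)={$,a,c}  FOLLOW(A)={$,a,c}  FOLLOW(B)={$,a,c}  FOLLOW(C)={$,a,c}
iter 2: done
  FOLLOW(S)={$,a,c}  FOLLOW(A)={$,a,c}  FOLLOW(B)={$,a,c}  FOLLOW(C)={$,a,c}

FOLLOW(S) = ["$", "a", "c"]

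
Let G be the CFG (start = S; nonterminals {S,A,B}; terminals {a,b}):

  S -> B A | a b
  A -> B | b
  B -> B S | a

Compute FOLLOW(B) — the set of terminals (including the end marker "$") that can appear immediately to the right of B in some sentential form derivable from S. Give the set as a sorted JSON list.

FIRST sets, iterate to fixpoint:
round 1:
  A via A→b: +{b}
  B via B→a: +{a}
  S via S→B A: +{a}
  FIRST(S)={a}  FIRST(A)={b}  FIRST(B)={a}
round 2:
  A via A→B: +{a}
  FIRST(S)={a}  FIRST(A)={a,b}  FIRST(B)={a}
round 3: — fixpoint
  FIRST(S)={a}  FIRST(A)={a,b}  FIRST(B)={a}

Compute FOLLOW by fixpoint:
FOLLOW(S) := {$}
iter 1:
  B→B S: FOLLOW(B) ⊇ FIRST(S) = {a}; new: +{a}
  B→B S: FOLLOW(S) ⊇ FOLLOW(B) ⊇ {a}; new: +{a}
  S→B A: FOLLOW(B) ⊇ FIRST(A) = {a,b}; new: +{b}
  S→B A: FOLLOW(A) ⊇ FOLLOW(S) ⊇ {$,a}; new: +{$,a}
  FOLLOW(S)={$,a}  FOLLOW(A)={$,a}  FOLLOW(B)={a,b}
iter 2:
  A→B: FOLLOW(B) ⊇ FOLLOW(A) ⊇ {$,a}; new: +{$}
  B→B S: FOLLOW(S) ⊇ FOLLOW(B) ⊇ {$,a,b}; new: +{b}
  S→B A: FOLLOW(A) ⊇ FOLLOW(S) ⊇ {$,a,b}; new: +{b}
  FOLLOW(S)={$,a,b}  FOLLOW(A)={$,a,b}  FOLLOW(B)={$,a,b}
iter 3: (no change)
  FOLLOW(S)={$,a,b}  FOLLOW(A)={$,a,b}  FOLLOW(B)={$,a,b}

FOLLOW(B) = ["$", "a", "b"]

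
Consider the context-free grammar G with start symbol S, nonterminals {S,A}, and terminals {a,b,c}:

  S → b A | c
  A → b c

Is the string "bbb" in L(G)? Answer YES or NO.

CNF form of G:
  S -> T0 A | c
  A -> T0 T1
  T0 -> b
  T1 -> c

CYK fill:
  [0..0]={T0}  "b"  orig:{}
  [1..1]={T0}  "b"  orig:{}
  [2..2]={T0}  "b"  orig:{}
  [0..1]=∅  "bb"
  [1..2]=∅  "bb"
  [0..2]=∅  "bbb"

S ∉ T[0,2] ⇒ NO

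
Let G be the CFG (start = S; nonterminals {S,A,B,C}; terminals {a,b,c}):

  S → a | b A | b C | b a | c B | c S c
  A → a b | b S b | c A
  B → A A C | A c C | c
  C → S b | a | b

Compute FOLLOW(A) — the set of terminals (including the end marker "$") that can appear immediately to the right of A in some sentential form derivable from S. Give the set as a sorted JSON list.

Compute FIRST by fixpoint:
pass 1:
  A via A→a b: +{a}
  A via A→b S b: +{b}
  A via A→c A: +{c}
  B via B→A A C: +{a,b,c}
  C via C→a: +{a}
  C via C→b: +{b}
  S via S→a: +{a}
  S via S→b A: +{b}
  S via S→c B: +{c}
  FIRST(S)={a,b,c}  FIRST(A)={a,b,c}  FIRST(B)={a,b,c}  FIRST(C)={a,b}
pass 2:
  C via C→S b: +{c}
  FIRST(S)={a,b,c}  FIRST(A)={a,b,c}  FIRST(B)={a,b,c}  FIRST(C)={a,b,c}
pass 3: done
  FIRST(S)={a,b,c}  FIRST(A)={a,b,c}  FIRST(B)={a,b,c}  FIRST(C)={a,b,c}

Compute FOLLOW by fixpoint:
initialize: $ ∈ FOLLOW(S)
pass 1:
  A→b S b: FOLLOW(S) ⊇ FIRST(b) = {b}; new: +{b}
  B→A A C: FOLLOW(A) ⊇ FIRST(A) = {a,b,c}; new: +{a,b,c}
  S→b A: FOLLOW(A) ⊇ FOLLOW(S) ⊇ {$,b}; new: +{$}
  S→b C: FOLLOW(C) ⊇ FOLLOW(S) ⊇ {$,b}; new: +{$,b}
  S→c B: FOLLOW(B) ⊇ FOLLOW(S) ⊇ {$,b}; new: +{$,b}
  S→c S c: FOLLOW(S) ⊇ FIRST(c) = {c}; new: +{c}
  FOLLOW[S]={$,b,c}  FOLLOW[A]={$,a,b,c}  FOLLOW[B]={$,b}  FOLLOW[C]={$,b}
pass 2:
  S→b C: FOLLOW(C) ⊇ FOLLOW(S) ⊇ {$,b,c}; new: +{c}
  S→c B: FOLLOW(B) ⊇ FOLLOW(S) ⊇ {$,b,c}; new: +{c}
  FOLLOW[S]={$,b,c}  FOLLOW[A]={$,a,b,c}  FOLLOW[B]={$,b,c}  FOLLOW[C]={$,b,c}
pass 3: (no change)
  FOLLOW[S]={$,b,c}  FOLLOW[A]={$,a,b,c}  FOLLOW[B]={$,b,c}  FOLLOW[C]={$,b,c}

FOLLOW(A) = ["$", "a", "b", "c"]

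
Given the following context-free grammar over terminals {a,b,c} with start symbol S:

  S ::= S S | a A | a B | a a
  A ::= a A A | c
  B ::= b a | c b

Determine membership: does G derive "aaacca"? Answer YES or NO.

CNF form of G:
  S -> S S | T0 A | T0 B | T0 T0
  A -> T0 X3 | c
  B -> T1 T0 | T2 T1
  T0 -> a
  T1 -> b
  T2 -> c
  X3 -> A A

Fill CYK table bottom-up:
  [0..0]={T0}  "a"  orig:{}
  [1..1]={T0}  "a"  orig:{}
  [2..2]={T0}  "a"  orig:{}
  [3..3]={A,T2}  "c"  orig:{A}
  [4..4]={A,T2}  "c"  orig:{A}
  [5..5]={T0}  "a"  orig:{}
  [0..1]={S}  "aa"
  [1..2]={S}  "aa"
  [2..3]={S}  "ac"
  [3..4]={X3}  "cc"  orig:{}
  [4..5]=∅  "ca"
  [0..2]=∅  "aaa"
  [1..3]=∅  "aac"
  [2..4]={A}  "acc"
  [3..5]=∅  "cca"
  [0..3]={S}  "aaac"
  [1..4]={S}  "aacc"
  [2..5]=∅  "acca"
  [0..4]=∅  "aaacc"
  [1..5]=∅  "aacca"
  [0..5]=∅  "aaacca"

S ∉ T[0,5] ⇒ NO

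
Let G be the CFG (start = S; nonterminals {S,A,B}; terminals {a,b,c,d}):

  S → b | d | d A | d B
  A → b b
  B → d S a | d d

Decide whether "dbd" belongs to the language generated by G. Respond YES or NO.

Convert to CNF:
  S -> T1 A | T1 B | b | d
  A -> T0 T0
  B -> T1 T1 | T1 X3
  T0 -> b
  T1 -> d
  T2 -> a
  X3 -> S T2

CYK table (by increasing span):
  cell(0,0) d: {S,T1}  orig:{S}
  cell(1,1) b: {S,T0}  orig:{S}
  cell(2,2) d: {S,T1}  orig:{S}
  cell(0,1) db: ∅
  cell(1,2) bd: ∅
  cell(0,2) dbd: ∅

S ∉ T[0,2] ⇒ NO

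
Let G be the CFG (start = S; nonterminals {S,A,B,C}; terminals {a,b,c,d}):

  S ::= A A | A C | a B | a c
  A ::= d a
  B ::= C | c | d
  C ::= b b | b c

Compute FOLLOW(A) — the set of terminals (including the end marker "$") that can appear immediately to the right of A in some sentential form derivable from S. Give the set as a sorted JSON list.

FIRST sets, iterate to fixpoint:
round 1:
  A via A→d a: +{d}
  B via B→c: +{c}
  B via B→d: +{d}
  C via C→b b: +{b}
  S via S→A A: +{d}
  S via S→a B: +{a}
  FIRST[S]={a,d}  FIRST[A]={d}  FIRST[B]={c,d}  FIRST[C]={b}
round 2:
  B via B→C: +{b}
  FIRST[S]={a,d}  FIRST[A]={d}  FIRST[B]={b,c,d}  FIRST[C]={b}
round 3: (no change)
  FIRST[S]={a,d}  FIRST[A]={d}  FIRST[B]={b,c,d}  FIRST[C]={b}

FOLLOW sets:
seed FOLLOW(S) with $
[1]
  S→A A: FOLLOW(A) ⊇ FIRST(A) = {d}; new: +{d}
  S→A A: FOLLOW(A) ⊇ FOLLOW(S) ⊇ {$}; new: +{$}
  S→A C: FOLLOW(A) ⊇ FIRST(C) = {b}; new: +{b}
  S→A C: FOLLOW(C) ⊇ FOLLOW(S) ⊇ {$}; new: +{$}
  S→a B: FOLLOW(B) ⊇ FOLLOW(S) ⊇ {$}; new: +{$}
  FOLLOW[S]={$}  FOLLOW[A]={$,b,d}  FOLLOW[B]={$}  FOLLOW[C]={$}
[2] (stable)
  FOLLOW[S]={$}  FOLLOW[A]={$,b,d}  FOLLOW[B]={$}  FOLLOW[C]={$}

FOLLOW(A) = ["$", "b", "d"]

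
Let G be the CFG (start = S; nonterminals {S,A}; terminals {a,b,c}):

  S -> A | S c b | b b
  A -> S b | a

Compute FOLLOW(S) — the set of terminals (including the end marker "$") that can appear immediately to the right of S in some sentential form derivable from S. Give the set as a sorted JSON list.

Compute FIRST by fixpoint:
round 1:
  A via A→a: +{a}
  S via S→A: +{a}
  S via S→b b: +{b}
  FIRST[S]={a,b}  FIRST[A]={a}
round 2:
  A via A→S b: +{b}
  FIRST[S]={a,b}  FIRST[A]={a,b}
round 3: (stable)
  FIRST[S]={a,b}  FIRST[A]={a,b}

FOLLOW sets:
initialize: $ ∈ FOLLOW(S)
[1]
  A→S b: FOLLOW(S) ⊇ FIRST(b) = {b}; new: +{b}
  S→A: FOLLOW(A) ⊇ FOLLOW(S) ⊇ {$,b}; new: +{$,b}
  S→S c b: FOLLOW(S) ⊇ FIRST(c) = {c}; new: +{c}
  S: {$,b,c}  A: {$,b}
[2]
  S→A: FOLLOW(A) ⊇ FOLLOW(S) ⊇ {$,b,c}; new: +{c}
  S: {$,b,c}  A: {$,b,c}
[3] — fixpoint
  S: {$,b,c}  A: {$,b,c}

FOLLOW(S) = ["$", "b", "c"]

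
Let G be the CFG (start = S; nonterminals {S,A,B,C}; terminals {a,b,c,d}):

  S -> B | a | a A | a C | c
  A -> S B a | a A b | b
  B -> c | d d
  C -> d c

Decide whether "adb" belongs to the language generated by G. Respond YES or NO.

CNF form of G:
  S -> T0 A | T0 C | T2 T2 | a | c
  A -> S X4 | T0 X5 | b
  B -> T2 T2 | c
  C -> T2 T3
  T0 -> a
  T1 -> b
  T2 -> d
  T3 -> c
  X4 -> B T0
  X5 -> A T1

CYK fill:
  T[0,0] 'a' = {S,T0}  orig:{S}
  T[1,1] 'd' = {T2}  orig:{}
  T[2,2] 'b' = {A,T1}  orig:{A}
  T[0,1] 'ad' = ∅
  T[1,2] 'db' = ∅
  T[0,2] 'adb' = ∅

S ∉ T[0,2] ⇒ NO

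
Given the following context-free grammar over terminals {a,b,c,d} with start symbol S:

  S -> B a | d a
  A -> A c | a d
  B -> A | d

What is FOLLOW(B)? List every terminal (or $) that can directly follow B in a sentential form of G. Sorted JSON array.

FIRST sets, iterate to fixpoint:
iter 1:
  A via A→a d: +{a}
  B via B→A: +{a}
  B via B→d: +{d}
  S via S→B a: +{a,d}
  S: {a,d}  A: {a}  B: {a,d}
iter 2: (no change)
  S: {a,d}  A: {a}  B: {a,d}

Compute FOLLOW by fixpoint:
initialize: $ ∈ FOLLOW(S)
pass 1:
  A→A c: FOLLOW(A) ⊇ FIRST(c) = {c}; new: +{c}
  S→B a: FOLLOW(B) ⊇ FIRST(a) = {a}; new: +{a}
  FOLLOW(S)={$}  FOLLOW(A)={c}  FOLLOW(B)={a}
pass 2:
  B→A: FOLLOW(A) ⊇ FOLLOW(B) ⊇ {a}; new: +{a}
  FOLLOW(S)={$}  FOLLOW(A)={a,c}  FOLLOW(B)={a}
pass 3: done
  FOLLOW(S)={$}  FOLLOW(A)={a,c}  FOLLOW(B)={a}

FOLLOW(B) = ["a"]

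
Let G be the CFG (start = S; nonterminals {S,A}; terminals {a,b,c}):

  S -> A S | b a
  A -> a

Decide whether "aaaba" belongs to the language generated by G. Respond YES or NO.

Convert to CNF:
  S -> A S | T0 T1
  A -> a
  T0 -> b
  T1 -> a

CYK fill:
  cell(0,0) a: {A,T1}  orig:{A}
  cell(1,1) a: {A,T1}  orig:{A}
  cell(2,2) a: {A,T1}  orig:{A}
  cell(3,3) b: {T0}  orig:{}
  cell(4,4) a: {A,T1}  orig:{A}
  cell(0,1) aa: ∅
  cell(1,2) aa: ∅
  cell(2,3) ab: ∅
  cell(3,4) ba: {S}
  cell(0,2) aaa: ∅
  cell(1,3) aab: ∅
  cell(2,4) aba: {S}
  cell(0,3) aaab: ∅
  cell(1,4) aaba: {S}
  cell(0,4) aaaba: {S}

S ∈ T[0,4] ⇒ YES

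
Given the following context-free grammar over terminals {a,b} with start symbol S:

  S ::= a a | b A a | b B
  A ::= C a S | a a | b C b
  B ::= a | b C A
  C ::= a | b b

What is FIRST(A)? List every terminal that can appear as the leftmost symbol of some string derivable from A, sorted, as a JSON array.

FIRST sets, iterate to fixpoint:
[1]
  A via A→a a: +{a}
  A via A→b C b: +{b}
  B via B→a: +{a}
  B via B→b C A: +{b}
  C via C→a: +{a}
  C via C→b b: +{b}
  S via S→a a: +{a}
  S via S→b A a: +{b}
  S: {a,b}  A: {a,b}  B: {a,b}  C: {a,b}
[2] — fixpoint
  S: {a,b}  A: {a,b}  B: {a,b}  C: {a,b}

FIRST(A) = ["a", "b"]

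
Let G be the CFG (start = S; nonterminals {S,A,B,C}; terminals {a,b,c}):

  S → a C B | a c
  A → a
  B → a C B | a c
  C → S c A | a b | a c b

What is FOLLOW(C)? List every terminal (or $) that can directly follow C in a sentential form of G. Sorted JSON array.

FIRST sets, iterate to fixpoint:
pass 1:
  A via A→a: +{a}
  B via B→a C B: +{a}
  C via C→a b: +{a}
  S via S→a C B: +{a}
  S: {a}  A: {a}  B: {a}  C: {a}
pass 2: (stable)
  S: {a}  A: {a}  B: {a}  C: {a}

FOLLOW iteration:
seed FOLLOW(S) with $
pass 1:
  B→a C B: FOLLOW(C) ⊇ FIRST(B) = {a}; new: +{a}
  C→S c A: FOLLOW(S) ⊇ FIRST(c) = {c}; new: +{c}
  C→S c A: FOLLOW(A) ⊇ FOLLOW(C) ⊇ {a}; new: +{a}
  S→a C B: FOLLOW(B) ⊇ FOLLOW(S) ⊇ {$,c}; new: +{$,c}
  FOLLOW[S]={$,c}  FOLLOW[A]={a}  FOLLOW[B]={$,c}  FOLLOW[C]={a}
pass 2: — fixpoint
  FOLLOW[S]={$,c}  FOLLOW[A]={a}  FOLLOW[B]={$,c}  FOLLOW[C]={a}

FOLLOW(C) = ["a"]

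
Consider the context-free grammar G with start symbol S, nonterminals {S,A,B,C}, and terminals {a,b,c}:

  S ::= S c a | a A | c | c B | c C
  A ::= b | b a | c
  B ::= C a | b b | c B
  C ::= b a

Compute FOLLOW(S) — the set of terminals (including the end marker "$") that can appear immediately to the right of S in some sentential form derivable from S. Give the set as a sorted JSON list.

FIRST iteration:
pass 1:
  A via A→b: +{b}
  A via A→c: +{c}
  B via B→b b: +{b}
  B via B→c B: +{c}
  C via C→b a: +{b}
  S via S→a A: +{a}
  S via S→c: +{c}
  S: {a,c}  A: {b,c}  B: {b,c}  C: {b}
pass 2: (no change)
  S: {a,c}  A: {b,c}  B: {b,c}  C: {b}

FOLLOW iteration:
seed FOLLOW(S) with $
[1]
  B→C a: FOLLOW(C) ⊇ FIRST(a) = {a}; new: +{a}
  S→S c a: FOLLOW(S) ⊇ FIRST(c) = {c}; new: +{c}
  S→a A: FOLLOW(A) ⊇ FOLLOW(S) ⊇ {$,c}; new: +{$,c}
  S→c B: FOLLOW(B) ⊇ FOLLOW(S) ⊇ {$,c}; new: +{$,c}
  S→c C: FOLLOW(C) ⊇ FOLLOW(S) ⊇ {$,c}; new: +{$,c}
  FOLLOW[S]={$,c}  FOLLOW[A]={$,c}  FOLLOW[B]={$,c}  FOLLOW[C]={$,a,c}
[2] done
  FOLLOW[S]={$,c}  FOLLOW[A]={$,c}  FOLLOW[B]={$,c}  FOLLOW[C]={$,a,c}

FOLLOW(S) = ["$", "c"]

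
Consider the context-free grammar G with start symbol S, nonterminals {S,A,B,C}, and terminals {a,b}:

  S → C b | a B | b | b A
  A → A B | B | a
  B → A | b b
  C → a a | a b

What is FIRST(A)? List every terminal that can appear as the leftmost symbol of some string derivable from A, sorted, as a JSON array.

FIRST sets, iterate to fixpoint:
[1]
  A via A→a: +{a}
  B via B→A: +{a}
  B via B→b b: +{b}
  C via C→a a: +{a}
  S via S→C b: +{a}
  S via S→b: +{b}
  FIRST(S)={a,b}  FIRST(A)={a}  FIRST(B)={a,b}  FIRST(C)={a}
[2]
  A via A→B: +{b}
  FIRST(S)={a,b}  FIRST(A)={a,b}  FIRST(B)={a,b}  FIRST(C)={a}
[3] (no change)
  FIRST(S)={a,b}  FIRST(A)={a,b}  FIRST(B)={a,b}  FIRST(C)={a}

FIRST(A) = ["a", "b"]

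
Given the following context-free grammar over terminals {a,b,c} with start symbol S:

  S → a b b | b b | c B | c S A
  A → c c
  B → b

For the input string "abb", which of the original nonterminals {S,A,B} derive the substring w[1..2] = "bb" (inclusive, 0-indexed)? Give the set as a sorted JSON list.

Convert to CNF:
  S -> T0 B | T0 X4 | T1 X3 | T2 T2
  A -> T0 T0
  B -> b
  T0 -> c
  T1 -> a
  T2 -> b
  X3 -> T2 T2
  X4 -> S A

CYK table (by increasing span) — only the sub-triangle for w[1..2]:
  cell(1,1) b: {B,T2}  orig:{B}
  cell(2,2) b: {B,T2}  orig:{B}
  cell(1,2) bb: {S,X3}  orig:{S}

Original NTs in T[1,2] deriving "bb": ["S"]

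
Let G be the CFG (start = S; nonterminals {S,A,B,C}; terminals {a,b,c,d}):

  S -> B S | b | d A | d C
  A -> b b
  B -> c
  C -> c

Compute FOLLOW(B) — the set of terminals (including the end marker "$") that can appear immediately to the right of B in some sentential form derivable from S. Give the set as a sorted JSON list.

FIRST sets, iterate to fixpoint:
pass 1:
  A via A→b b: +{b}
  B via B→c: +{c}
  C via C→c: +{c}
  S via S→B S: +{c}
  S via S→b: +{b}
  S via S→d A: +{d}
  FIRST(S)={b,c,d}  FIRST(A)={b}  FIRST(B)={c}  FIRST(C)={c}
pass 2: (no change)
  FIRST(S)={b,c,d}  FIRST(A)={b}  FIRST(B)={c}  FIRST(C)={c}

FOLLOW iteration:
initialize: $ ∈ FOLLOW(S)
[1]
  S→B S: FOLLOW(B) ⊇ FIRST(S) = {b,c,d}; new: +{b,c,d}
  S→d A: FOLLOW(A) ⊇ FOLLOW(S) ⊇ {$}; new: +{$}
  S→d C: FOLLOW(C) ⊇ FOLLOW(S) ⊇ {$}; new: +{$}
  FOLLOW(S)={$}  FOLLOW(A)={$}  FOLLOW(B)={b,c,d}  FOLLOW(C)={$}
[2] (no change)
  FOLLOW(S)={$}  FOLLOW(A)={$}  FOLLOW(B)={b,c,d}  FOLLOW(C)={$}

FOLLOW(B) = ["b", "c", "d"]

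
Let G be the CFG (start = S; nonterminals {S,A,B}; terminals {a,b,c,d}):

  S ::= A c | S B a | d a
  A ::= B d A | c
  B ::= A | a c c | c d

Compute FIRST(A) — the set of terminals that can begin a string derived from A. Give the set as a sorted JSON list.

Compute FIRST by fixpoint:
round 1:
  A via A→c: +{c}
  B via B→A: +{c}
  B via B→a c c: +{a}
  S via S→A c: +{c}
  S via S→d a: +{d}
  FIRST[S]={c,d}  FIRST[A]={c}  FIRST[B]={a,c}
round 2:
  A via A→B d A: +{a}
  S via S→A c: +{a}
  FIRST[S]={a,c,d}  FIRST[A]={a,c}  FIRST[B]={a,c}
round 3: done
  FIRST[S]={a,c,d}  FIRST[A]={a,c}  FIRST[B]={a,c}

FIRST(A) = ["a", "c"]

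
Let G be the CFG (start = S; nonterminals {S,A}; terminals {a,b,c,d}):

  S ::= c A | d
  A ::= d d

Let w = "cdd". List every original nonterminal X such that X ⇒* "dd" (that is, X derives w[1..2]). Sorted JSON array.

Convert to CNF:
  S -> T1 A | d
  A -> T0 T0
  T0 -> d
  T1 -> c

CYK table (by increasing span) (cells [i..j] with 1 ≤ i ≤ j ≤ 2 only):
  T[1,1] 'd' = {S,T0}  orig:{S}
  T[2,2] 'd' = {S,T0}  orig:{S}
  T[1,2] 'dd' = {A}

Original NTs in T[1,2] deriving "dd": ["A"]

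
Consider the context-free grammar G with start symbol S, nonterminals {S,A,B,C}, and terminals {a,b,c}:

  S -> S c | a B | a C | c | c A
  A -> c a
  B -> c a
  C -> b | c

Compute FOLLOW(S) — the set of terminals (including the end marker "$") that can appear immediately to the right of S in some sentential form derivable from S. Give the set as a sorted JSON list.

FIRST sets, iterate to fixpoint:
pass 1:
  A via A→c a: +{c}
  B via B→c a: +{c}
  C via C→b: +{b}
  C via C→c: +{c}
  S via S→a B: +{a}
  S via S→c: +{c}
  FIRST[S]={a,c}  FIRST[A]={c}  FIRST[B]={c}  FIRST[C]={b,c}
pass 2: done
  FIRST[S]={a,c}  FIRST[A]={c}  FIRST[B]={c}  FIRST[C]={b,c}

FOLLOW sets:
seed FOLLOW(S) with $
pass 1:
  S→S c: FOLLOW(S) ⊇ FIRST(c) = {c}; new: +{c}
  S→a B: FOLLOW(B) ⊇ FOLLOW(S) ⊇ {$,c}; new: +{$,c}
  S→a C: FOLLOW(C) ⊇ FOLLOW(S) ⊇ {$,c}; new: +{$,c}
  S→c A: FOLLOW(A) ⊇ FOLLOW(S) ⊇ {$,c}; new: +{$,c}
  FOLLOW[S]={$,c}  FOLLOW[A]={$,c}  FOLLOW[B]={$,c}  FOLLOW[C]={$,c}
pass 2: done
  FOLLOW[S]={$,c}  FOLLOW[A]={$,c}  FOLLOW[B]={$,c}  FOLLOW[C]={$,c}

FOLLOW(S) = ["$", "c"]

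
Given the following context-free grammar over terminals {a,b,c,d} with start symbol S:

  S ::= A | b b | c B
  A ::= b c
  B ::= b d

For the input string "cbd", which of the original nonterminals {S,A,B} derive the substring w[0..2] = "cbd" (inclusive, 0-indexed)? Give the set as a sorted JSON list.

CNF form of G:
  S -> T0 T0 | T0 T1 | T1 B
  A -> T0 T1
  B -> T0 T2
  T0 -> b
  T1 -> c
  T2 -> d

CYK fill (cells [i..j] with 0 ≤ i ≤ j ≤ 2 only):
  cell(0,0) c: {T1}  orig:{}
  cell(1,1) b: {T0}  orig:{}
  cell(2,2) d: {T2}  orig:{}
  cell(0,1) cb: ∅
  cell(1,2) bd: {B}
  cell(0,2) cbd: {S}

Original NTs in T[0,2] deriving "cbd": ["S"]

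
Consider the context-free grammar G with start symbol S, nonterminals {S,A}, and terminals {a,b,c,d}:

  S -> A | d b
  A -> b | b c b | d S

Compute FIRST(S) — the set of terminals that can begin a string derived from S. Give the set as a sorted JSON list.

Compute FIRST by fixpoint:
[1]
  A via A→b: +{b}
  A via A→d S: +{d}
  S via S→A: +{b,d}
  S: {b,d}  A: {b,d}
[2] — fixpoint
  S: {b,d}  A: {b,d}

FIRST(S) = ["b", "d"]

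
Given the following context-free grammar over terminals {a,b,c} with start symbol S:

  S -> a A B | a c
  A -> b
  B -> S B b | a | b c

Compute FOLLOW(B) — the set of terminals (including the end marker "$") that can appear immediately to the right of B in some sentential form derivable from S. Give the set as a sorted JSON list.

Compute FIRST by fixpoint:
[1]
  A via A→b: +{b}
  B via B→a: +{a}
  B via B→b c: +{b}
  S via S→a A B: +{a}
  FIRST[S]={a}  FIRST[A]={b}  FIRST[B]={a,b}
[2] — fixpoint
  FIRST[S]={a}  FIRST[A]={b}  FIRST[B]={a,b}

Compute FOLLOW by fixpoint:
initialize: $ ∈ FOLLOW(S)
pass 1:
  B→S B b: FOLLOW(S) ⊇ FIRST(B) = {a,b}; new: +{a,b}
  B→S B b: FOLLOW(B) ⊇ FIRST(b) = {b}; new: +{b}
  S→a A B: FOLLOW(A) ⊇ FIRST(B) = {a,b}; new: +{a,b}
  S→a A B: FOLLOW(B) ⊇ FOLLOW(S) ⊇ {$,a,b}; new: +{$,a}
  FOLLOW(S)={$,a,b}  FOLLOW(A)={a,b}  FOLLOW(B)={$,a,b}
pass 2: — fixpoint
  FOLLOW(S)={$,a,b}  FOLLOW(A)={a,b}  FOLLOW(B)={$,a,b}

FOLLOW(B) = ["$", "a", "b"]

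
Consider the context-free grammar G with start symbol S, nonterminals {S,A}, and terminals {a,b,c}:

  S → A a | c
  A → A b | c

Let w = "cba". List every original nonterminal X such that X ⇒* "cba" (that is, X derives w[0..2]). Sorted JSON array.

Convert to CNF:
  S -> A T1 | c
  A -> A T0 | c
  T0 -> b
  T1 -> a

Fill CYK table bottom-up (cells [i..j] with 0 ≤ i ≤ j ≤ 2 only):
  [0..0]={A,S}  "c"
  [1..1]={T0}  "b"  orig:{}
  [2..2]={T1}  "a"  orig:{}
  [0..1]={A}  "cb"
  [1..2]=∅  "ba"
  [0..2]={S}  "cba"

Original NTs in T[0,2] deriving "cba": ["S"]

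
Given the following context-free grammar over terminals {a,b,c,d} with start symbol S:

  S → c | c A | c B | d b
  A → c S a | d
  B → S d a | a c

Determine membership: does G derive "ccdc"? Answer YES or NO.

CNF form of G:
  S -> T0 A | T0 B | T2 T3 | c
  A -> T0 X4 | d
  B -> S X5 | T1 T0
  T0 -> c
  T1 -> a
  T2 -> d
  T3 -> b
  X4 -> S T1
  X5 -> T2 T1

Fill CYK table bottom-up:
  [0..0]={S,T0}  "c"  orig:{S}
  [1..1]={S,T0}  "c"  orig:{S}
  [2..2]={A,T2}  "d"  orig:{A}
  [3..3]={S,T0}  "c"  orig:{S}
  [0..1]=∅  "cc"
  [1..2]={S}  "cd"
  [2..3]=∅  "dc"
  [0..2]=∅  "ccd"
  [1..3]=∅  "cdc"
  [0..3]=∅  "ccdc"

S ∉ T[0,3] ⇒ NO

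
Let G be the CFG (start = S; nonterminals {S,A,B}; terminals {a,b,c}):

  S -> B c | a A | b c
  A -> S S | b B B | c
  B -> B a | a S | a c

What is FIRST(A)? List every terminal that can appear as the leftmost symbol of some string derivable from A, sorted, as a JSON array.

Compute FIRST by fixpoint:
round 1:
  A via A→b B B: +{b}
  A via A→c: +{c}
  B via B→a S: +{a}
  S via S→B c: +{a}
  S via S→b c: +{b}
  FIRST(S)={a,b}  FIRST(A)={b,c}  FIRST(B)={a}
round 2:
  A via A→S S: +{a}
  FIRST(S)={a,b}  FIRST(A)={a,b,c}  FIRST(B)={a}
round 3: (stable)
  FIRST(S)={a,b}  FIRST(A)={a,b,c}  FIRST(B)={a}

FIRST(A) = ["a", "b", "c"]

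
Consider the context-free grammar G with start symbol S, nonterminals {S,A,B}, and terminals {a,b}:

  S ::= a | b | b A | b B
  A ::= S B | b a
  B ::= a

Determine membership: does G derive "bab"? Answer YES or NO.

Convert to CNF:
  S -> T0 A | T0 B | a | b
  A -> S B | T0 T1
  B -> a
  T0 -> b
  T1 -> a

Fill CYK table bottom-up:
  T[0,0] 'b' = {S,T0}  orig:{S}
  T[1,1] 'a' = {B,S,T1}  orig:{B,S}
  T[2,2] 'b' = {S,T0}  orig:{S}
  T[0,1] 'ba' = {A,S}
  T[1,2] 'ab' = ∅
  T[0,2] 'bab' = ∅

S ∉ T[0,2] ⇒ NO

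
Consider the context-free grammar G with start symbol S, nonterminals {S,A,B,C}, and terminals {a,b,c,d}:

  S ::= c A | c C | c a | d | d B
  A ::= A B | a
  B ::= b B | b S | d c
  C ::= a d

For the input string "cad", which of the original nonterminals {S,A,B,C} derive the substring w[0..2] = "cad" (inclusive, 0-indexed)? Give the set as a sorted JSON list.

Convert to CNF:
  S -> T1 B | T2 A | T2 C | T2 T3 | d
  A -> A B | a
  B -> T0 B | T0 S | T1 T2
  C -> T3 T1
  T0 -> b
  T1 -> d
  T2 -> c
  T3 -> a

CYK fill — only the sub-triangle for w[0..2]:
  [0..0]={T2}  "c"  orig:{}
  [1..1]={A,T3}  "a"  orig:{A}
  [2..2]={S,T1}  "d"  orig:{S}
  [0..1]={S}  "ca"
  [1..2]={C}  "ad"
  [0..2]={S}  "cad"

Original NTs in T[0,2] deriving "cad": ["S"]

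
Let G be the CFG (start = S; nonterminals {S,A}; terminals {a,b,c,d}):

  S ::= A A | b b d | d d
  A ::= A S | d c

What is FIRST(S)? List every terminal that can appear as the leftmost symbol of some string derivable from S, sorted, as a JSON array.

Compute FIRST by fixpoint:
[1]
  A via A→d c: +{d}
  S via S→A A: +{d}
  S via S→b b d: +{b}
  FIRST(S)={b,d}  FIRST(A)={d}
[2] (no change)
  FIRST(S)={b,d}  FIRST(A)={d}

FIRST(S) = ["b", "d"]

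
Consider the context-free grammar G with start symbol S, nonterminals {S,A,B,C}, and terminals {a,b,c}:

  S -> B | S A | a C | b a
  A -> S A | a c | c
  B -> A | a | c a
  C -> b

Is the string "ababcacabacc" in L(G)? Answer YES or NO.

CNF form of G:
  S -> S A | T0 C | T0 T1 | T1 T0 | T2 T0 | a | c
  A -> S A | T0 T1 | c
  B -> S A | T0 T1 | T1 T0 | a | c
  C -> b
  T0 -> a
  T1 -> c
  T2 -> b

CYK table (by increasing span):
  cell(0,0) a: {B,S,T0}  orig:{B,S}
  cell(1,1) b: {C,T2}  orig:{C}
  cell(2,2) a: {B,S,T0}  orig:{B,S}
  cell(3,3) b: {C,T2}  orig:{C}
  cell(4,4) c: {A,B,S,T1}  orig:{A,B,S}
  cell(5,5) a: {B,S,T0}  orig:{B,S}
  cell(6,6) c: {A,B,S,T1}  orig:{A,B,S}
  cell(7,7) a: {B,S,T0}  orig:{B,S}
  cell(8,8) b: {C,T2}  orig:{C}
  cell(9,9) a: {B,S,T0}  orig:{B,S}
  cell(10,10) c: {A,B,S,T1}  orig:{A,B,S}
  cell(11,11) c: {A,B,S,T1}  orig:{A,B,S}
  cell(0,1) ab: {S}
  cell(1,2) ba: {S}
  cell(2,3) ab: {S}
  cell(3,4) bc: ∅
  cell(4,5) ca: {B,S}
  cell(5,6) ac: {A,B,S}
  cell(6,7) ca: {B,S}
  cell(7,8) ab: {S}
  cell(8,9) ba: {S}
  cell(9,10) ac: {A,B,S}
  cell(10,11) cc: {A,B,S}
  cell(0,2) aba: ∅
  cell(1,3) bab: ∅
  cell(2,4) abc: {A,B,S}
  cell(3,5) bca: ∅
  cell(4,6) cac: {A,B,S}
  cell(5,7) aca: ∅
  cell(6,8) cab: ∅
  cell(7,9) aba: ∅
  cell(8,10) bac: {A,B,S}
  cell(9,11) acc: {A,B,S}
  cell(0,3) abab: ∅
  cell(1,4) babc: ∅
  cell(2,5) abca: ∅
  cell(3,6) bcac: ∅
  cell(4,7) caca: ∅
  cell(5,8) acab: ∅
  cell(6,9) caba: ∅
  cell(7,10) abac: {A,B,S}
  cell(8,11) bacc: {A,B,S}
  cell(0,4) ababc: {A,B,S}
  cell(1,5) babca: ∅
  cell(2,6) abcac: {A,B,S}
  cell(3,7) bcaca: ∅
  cell(4,8) cacab: ∅
  cell(5,9) acaba: ∅
  cell(6,10) cabac: {A,B,S}
  cell(7,11) abacc: {A,B,S}
  cell(0,5) ababca: ∅
  cell(1,6) babcac: ∅
  cell(2,7) abcaca: ∅
  cell(3,8) bcacab: ∅
  cell(4,9) cacaba: ∅
  cell(5,10) acabac: {A,B,S}
  cell(6,11) cabacc: {A,B,S}
  cell(0,6) ababcac: {A,B,S}
  cell(1,7) babcaca: ∅
  cell(2,8) abcacab: ∅
  cell(3,9) bcacaba: ∅
  cell(4,10) cacabac: {A,B,S}
  cell(5,11) acabacc: {A,B,S}
  cell(0,7) ababcaca: ∅
  cell(1,8) babcacab: ∅
  cell(2,9) abcacaba: ∅
  cell(3,10) bcacabac: ∅
  cell(4,11) cacabacc: {A,B,S}
  cell(0,8) ababcacab: ∅
  cell(1,9) babcacaba: ∅
  cell(2,10) abcacabac: {A,B,S}
  cell(3,11) bcacabacc: ∅
  cell(0,9) ababcacaba: ∅
  cell(1,10) babcacabac: ∅
  cell(2,11) abcacabacc: {A,B,S}
  cell(0,10) ababcacabac: {A,B,S}
  cell(1,11) babcacabacc: ∅
  cell(0,11) ababcacabacc: {A,B,S}

S ∈ T[0,11] ⇒ YES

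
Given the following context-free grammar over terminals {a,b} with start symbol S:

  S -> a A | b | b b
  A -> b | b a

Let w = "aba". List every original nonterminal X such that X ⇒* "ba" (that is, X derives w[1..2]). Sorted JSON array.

CNF form of G:
  S -> T0 T0 | T1 A | b
  A -> T0 T1 | b
  T0 -> b
  T1 -> a

CYK fill (cells [i..j] with 1 ≤ i ≤ j ≤ 2 only):
  T[1,1] 'b' = {A,S,T0}  orig:{A,S}
  T[2,2] 'a' = {T1}  orig:{}
  T[1,2] 'ba' = {A}

Original NTs in T[1,2] deriving "ba": ["A"]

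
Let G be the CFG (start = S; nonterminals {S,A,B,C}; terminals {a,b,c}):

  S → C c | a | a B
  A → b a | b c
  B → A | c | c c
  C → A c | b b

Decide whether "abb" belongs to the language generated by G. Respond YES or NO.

Convert to CNF:
  S -> C T2 | T1 B | a
  A -> T0 T1 | T0 T2
  B -> T0 T1 | T0 T2 | T2 T2 | c
  C -> A T2 | T0 T0
  T0 -> b
  T1 -> a
  T2 -> c

CYK table (by increasing span):
  [0..0]={S,T1}  "a"  orig:{S}
  [1..1]={T0}  "b"  orig:{}
  [2..2]={T0}  "b"  orig:{}
  [0..1]=∅  "ab"
  [1..2]={C}  "bb"
  [0..2]=∅  "abb"

S ∉ T[0,2] ⇒ NO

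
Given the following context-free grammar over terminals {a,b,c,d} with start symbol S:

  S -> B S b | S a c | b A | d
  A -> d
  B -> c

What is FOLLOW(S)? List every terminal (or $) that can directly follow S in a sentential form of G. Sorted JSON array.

FIRST sets, iterate to fixpoint:
[1]
  A via A→d: +{d}
  B via B→c: +{c}
  S via S→B S b: +{c}
  S via S→b A: +{b}
  S via S→d: +{d}
  S: {b,c,d}  A: {d}  B: {c}
[2] (stable)
  S: {b,c,d}  A: {d}  B: {c}

FOLLOW iteration:
initialize: $ ∈ FOLLOW(S)
pass 1:
  S→B S b: FOLLOW(B) ⊇ FIRST(S) = {b,c,d}; new: +{b,c,d}
  S→B S b: FOLLOW(S) ⊇ FIRST(b) = {b}; new: +{b}
  S→S a c: FOLLOW(S) ⊇ FIRST(a) = {a}; new: +{a}
  S→b A: FOLLOW(A) ⊇ FOLLOW(S) ⊇ {$,a,b}; new: +{$,a,b}
  S: {$,a,b}  A: {$,a,b}  B: {b,c,d}
pass 2: done
  S: {$,a,b}  A: {$,a,b}  B: {b,c,d}

FOLLOW(S) = ["$", "a", "b"]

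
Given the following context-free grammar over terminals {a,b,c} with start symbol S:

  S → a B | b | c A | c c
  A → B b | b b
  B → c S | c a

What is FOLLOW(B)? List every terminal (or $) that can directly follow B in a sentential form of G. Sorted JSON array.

FIRST sets, iterate to fixpoint:
round 1:
  A via A→b b: +{b}
  B via B→c S: +{c}
  S via S→a B: +{a}
  S via S→b: +{b}
  S via S→c A: +{c}
  FIRST[S]={a,b,c}  FIRST[A]={b}  FIRST[B]={c}
round 2:
  A via A→B b: +{c}
  FIRST[S]={a,b,c}  FIRST[A]={b,c}  FIRST[B]={c}
round 3: done
  FIRST[S]={a,b,c}  FIRST[A]={b,c}  FIRST[B]={c}

FOLLOW iteration:
seed FOLLOW(S) with $
round 1:
  A→B b: FOLLOW(B) ⊇ FIRST(b) = {b}; new: +{b}
  B→c S: FOLLOW(S) ⊇ FOLLOW(B) ⊇ {b}; new: +{b}
  S→a B: FOLLOW(B) ⊇ FOLLOW(S) ⊇ {$,b}; new: +{$}
  S→c A: FOLLOW(A) ⊇ FOLLOW(S) ⊇ {$,b}; new: +{$,b}
  S: {$,b}  A: {$,b}  B: {$,b}
round 2: done
  S: {$,b}  A: {$,b}  B: {$,b}

FOLLOW(B) = ["$", "b"]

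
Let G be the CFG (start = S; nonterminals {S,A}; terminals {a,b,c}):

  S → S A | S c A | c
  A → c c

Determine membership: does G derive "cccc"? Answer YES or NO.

CNF form of G:
  S -> S A | S X1 | c
  A -> T0 T0
  T0 -> c
  X1 -> T0 A

CYK table (by increasing span):
  [0..0]={S,T0}  "c"  orig:{S}
  [1..1]={S,T0}  "c"  orig:{S}
  [2..2]={S,T0}  "c"  orig:{S}
  [3..3]={S,T0}  "c"  orig:{S}
  [0..1]={A}  "cc"
  [1..2]={A}  "cc"
  [2..3]={A}  "cc"
  [0..2]={S,X1}  "ccc"  orig:{S}
  [1..3]={S,X1}  "ccc"  orig:{S}
  [0..3]={S}  "cccc"

S ∈ T[0,3] ⇒ YES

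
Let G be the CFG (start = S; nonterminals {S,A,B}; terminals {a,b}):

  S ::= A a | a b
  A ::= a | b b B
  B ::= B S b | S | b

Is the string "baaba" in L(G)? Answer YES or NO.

Convert to CNF:
  S -> A T1 | T1 T0
  A -> T0 X2 | a
  B -> A T1 | B X3 | T1 T0 | b
  T0 -> b
  T1 -> a
  X2 -> T0 B
  X3 -> S T0

Fill CYK table bottom-up:
  cell(0,0) b: {B,T0}  orig:{B}
  cell(1,1) a: {A,T1}  orig:{A}
  cell(2,2) a: {A,T1}  orig:{A}
  cell(3,3) b: {B,T0}  orig:{B}
  cell(4,4) a: {A,T1}  orig:{A}
  cell(0,1) ba: ∅
  cell(1,2) aa: {B,S}
  cell(2,3) ab: {B,S}
  cell(3,4) ba: ∅
  cell(0,2) baa: {X2}  orig:{}
  cell(1,3) aab: {X3}  orig:{}
  cell(2,4) aba: ∅
  cell(0,3) baab: {B}
  cell(1,4) aaba: ∅
  cell(0,4) baaba: ∅

S ∉ T[0,4] ⇒ NO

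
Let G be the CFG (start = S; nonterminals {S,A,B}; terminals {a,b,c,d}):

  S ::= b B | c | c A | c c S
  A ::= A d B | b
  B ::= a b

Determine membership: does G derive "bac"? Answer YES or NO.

CNF form of G:
  S -> T2 B | T3 A | T3 X5 | c
  A -> A X4 | b
  B -> T1 T2
  T0 -> d
  T1 -> a
  T2 -> b
  T3 -> c
  X4 -> T0 B
  X5 -> T3 S

CYK table (by increasing span):
  T[0,0] 'b' = {A,T2}  orig:{A}
  T[1,1] 'a' = {T1}  orig:{}
  T[2,2] 'c' = {S,T3}  orig:{S}
  T[0,1] 'ba' = ∅
  T[1,2] 'ac' = ∅
  T[0,2] 'bac' = ∅

S ∉ T[0,2] ⇒ NO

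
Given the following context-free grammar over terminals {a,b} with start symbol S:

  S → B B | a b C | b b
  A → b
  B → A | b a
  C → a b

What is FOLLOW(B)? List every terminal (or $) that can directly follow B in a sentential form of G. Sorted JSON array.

Compute FIRST by fixpoint:
iter 1:
  A via A→b: +{b}
  B via B→A: +{b}
  C via C→a b: +{a}
  S via S→B B: +{b}
  S via S→a b C: +{a}
  FIRST[S]={a,b}  FIRST[A]={b}  FIRST[B]={b}  FIRST[C]={a}
iter 2: — fixpoint
  FIRST[S]={a,b}  FIRST[A]={b}  FIRST[B]={b}  FIRST[C]={a}

FOLLOW iteration:
seed FOLLOW(S) with $
iter 1:
  S→B B: FOLLOW(B) ⊇ FIRST(B) = {b}; new: +{b}
  S→B B: FOLLOW(B) ⊇ FOLLOW(S) ⊇ {$}; new: +{$}
  S→a b C: FOLLOW(C) ⊇ FOLLOW(S) ⊇ {$}; new: +{$}
  FOLLOW(S)={$}  FOLLOW(A)={}  FOLLOW(B)={$,b}  FOLLOW(C)={$}
iter 2:
  B→A: FOLLOW(A) ⊇ FOLLOW(B) ⊇ {$,b}; new: +{$,b}
  FOLLOW(S)={$}  FOLLOW(A)={$,b}  FOLLOW(B)={$,b}  FOLLOW(C)={$}
iter 3: (no change)
  FOLLOW(S)={$}  FOLLOW(A)={$,b}  FOLLOW(B)={$,b}  FOLLOW(C)={$}

FOLLOW(B) = ["$", "b"]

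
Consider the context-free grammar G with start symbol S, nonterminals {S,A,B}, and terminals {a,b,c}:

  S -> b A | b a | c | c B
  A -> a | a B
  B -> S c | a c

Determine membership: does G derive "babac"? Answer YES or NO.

CNF form of G:
  S -> T1 B | T2 A | T2 T0 | c
  A -> T0 B | a
  B -> S T1 | T0 T1
  T0 -> a
  T1 -> c
  T2 -> b

CYK fill:
  T[0,0] 'b' = {T2}  orig:{}
  T[1,1] 'a' = {A,T0}  orig:{A}
  T[2,2] 'b' = {T2}  orig:{}
  T[3,3] 'a' = {A,T0}  orig:{A}
  T[4,4] 'c' = {S,T1}  orig:{S}
  T[0,1] 'ba' = {S}
  T[1,2] 'ab' = ∅
  T[2,3] 'ba' = {S}
  T[3,4] 'ac' = {B}
  T[0,2] 'bab' = ∅
  T[1,3] 'aba' = ∅
  T[2,4] 'bac' = {B}
  T[0,3] 'baba' = ∅
  T[1,4] 'abac' = {A}
  T[0,4] 'babac' = {S}

S ∈ T[0,4] ⇒ YES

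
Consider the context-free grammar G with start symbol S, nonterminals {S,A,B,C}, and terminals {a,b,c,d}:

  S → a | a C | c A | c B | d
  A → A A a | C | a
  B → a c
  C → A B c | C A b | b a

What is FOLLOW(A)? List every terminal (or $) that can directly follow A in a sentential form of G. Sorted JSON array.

Compute FIRST by fixpoint:
pass 1:
  A via A→a: +{a}
  B via B→a c: +{a}
  C via C→A B c: +{a}
  C via C→b a: +{b}
  S via S→a: +{a}
  S via S→c A: +{c}
  S via S→d: +{d}
  FIRST[S]={a,c,d}  FIRST[A]={a}  FIRST[B]={a}  FIRST[C]={a,b}
pass 2:
  A via A→C: +{b}
  FIRST[S]={a,c,d}  FIRST[A]={a,b}  FIRST[B]={a}  FIRST[C]={a,b}
pass 3: — fixpoint
  FIRST[S]={a,c,d}  FIRST[A]={a,b}  FIRST[B]={a}  FIRST[C]={a,b}

Compute FOLLOW by fixpoint:
initialize: $ ∈ FOLLOW(S)
pass 1:
  A→A A a: FOLLOW(A) ⊇ FIRST(A) = {a,b}; new: +{a,b}
  A→C: FOLLOW(C) ⊇ FOLLOW(A) ⊇ {a,b}; new: +{a,b}
  C→A B c: FOLLOW(B) ⊇ FIRST(c) = {c}; new: +{c}
  S→a C: FOLLOW(C) ⊇ FOLLOW(S) ⊇ {$}; new: +{$}
  S→c A: FOLLOW(A) ⊇ FOLLOW(S) ⊇ {$}; new: +{$}
  S→c B: FOLLOW(B) ⊇ FOLLOW(S) ⊇ {$}; new: +{$}
  FOLLOW(S)={$}  FOLLOW(A)={$,a,b}  FOLLOW(B)={$,c}  FOLLOW(C)={$,a,b}
pass 2: (stable)
  FOLLOW(S)={$}  FOLLOW(A)={$,a,b}  FOLLOW(B)={$,c}  FOLLOW(C)={$,a,b}

FOLLOW(A) = ["$", "a", "b"]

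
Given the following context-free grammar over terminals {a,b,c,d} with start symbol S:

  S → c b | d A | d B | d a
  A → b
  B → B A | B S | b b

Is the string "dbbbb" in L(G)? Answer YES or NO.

Convert to CNF:
  S -> T1 T0 | T2 A | T2 B | T2 T3
  A -> b
  B -> B A | B S | T0 T0
  T0 -> b
  T1 -> c
  T2 -> d
  T3 -> a

CYK table (by increasing span):
  cell(0,0) d: {T2}  orig:{}
  cell(1,1) b: {A,T0}  orig:{A}
  cell(2,2) b: {A,T0}  orig:{A}
  cell(3,3) b: {A,T0}  orig:{A}
  cell(4,4) b: {A,T0}  orig:{A}
  cell(0,1) db: {S}
  cell(1,2) bb: {B}
  cell(2,3) bb: {B}
  cell(3,4) bb: {B}
  cell(0,2) dbb: {S}
  cell(1,3) bbb: {B}
  cell(2,4) bbb: {B}
  cell(0,3) dbbb: {S}
  cell(1,4) bbbb: {B}
  cell(0,4) dbbbb: {S}

S ∈ T[0,4] ⇒ YES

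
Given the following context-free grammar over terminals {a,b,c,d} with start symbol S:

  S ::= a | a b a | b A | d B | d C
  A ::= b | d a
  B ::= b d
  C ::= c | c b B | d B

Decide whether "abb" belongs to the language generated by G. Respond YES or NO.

Convert to CNF:
  S -> T0 B | T0 C | T1 X5 | T2 A | a
  A -> T0 T1 | b
  B -> T2 T0
  C -> T0 B | T3 X4 | c
  T0 -> d
  T1 -> a
  T2 -> b
  T3 -> c
  X4 -> T2 B
  X5 -> T2 T1

CYK table (by increasing span):
  cell(0,0) a: {S,T1}  orig:{S}
  cell(1,1) b: {A,T2}  orig:{A}
  cell(2,2) b: {A,T2}  orig:{A}
  cell(0,1) ab: ∅
  cell(1,2) bb: {S}
  cell(0,2) abb: ∅

S ∉ T[0,2] ⇒ NO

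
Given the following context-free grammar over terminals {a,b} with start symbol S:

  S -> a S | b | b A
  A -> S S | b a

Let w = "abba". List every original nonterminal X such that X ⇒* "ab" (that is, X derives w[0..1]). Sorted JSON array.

Convert to CNF:
  S -> T0 A | T1 S | b
  A -> S S | T0 T1
  T0 -> b
  T1 -> a

Fill CYK table bottom-up — only the sub-triangle for w[0..1]:
  [0..0]={T1}  "a"  orig:{}
  [1..1]={S,T0}  "b"  orig:{S}
  [0..1]={S}  "ab"

Original NTs in T[0,1] deriving "ab": ["S"]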